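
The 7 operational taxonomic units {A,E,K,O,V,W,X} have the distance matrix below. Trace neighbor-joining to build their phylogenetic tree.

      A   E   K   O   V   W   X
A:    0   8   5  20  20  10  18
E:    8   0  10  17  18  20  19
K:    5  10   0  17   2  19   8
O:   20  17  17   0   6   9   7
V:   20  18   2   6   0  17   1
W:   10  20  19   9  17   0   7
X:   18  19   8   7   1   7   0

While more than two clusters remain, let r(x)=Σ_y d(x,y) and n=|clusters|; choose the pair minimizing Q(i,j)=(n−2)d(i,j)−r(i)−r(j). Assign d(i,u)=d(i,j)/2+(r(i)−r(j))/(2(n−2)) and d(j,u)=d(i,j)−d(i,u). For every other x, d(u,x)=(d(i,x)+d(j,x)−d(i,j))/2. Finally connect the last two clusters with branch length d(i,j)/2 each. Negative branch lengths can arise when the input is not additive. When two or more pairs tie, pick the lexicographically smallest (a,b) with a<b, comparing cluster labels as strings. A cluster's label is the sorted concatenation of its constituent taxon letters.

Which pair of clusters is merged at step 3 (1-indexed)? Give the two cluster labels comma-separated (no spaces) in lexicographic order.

O,W

step 1: merge (A,E) at d=8, Q=-133; branch lengths A→29/10, E→51/10; new cluster AE
  updated: d(AE,K)=7/2, d(AE,O)=29/2, d(AE,V)=15, d(AE,W)=11, d(AE,X)=29/2
step 2: merge (AE,K) at d=7/2, Q=-94; branch lengths AE→23/8, K→5/8; new cluster AEK
  updated: d(AEK,O)=14, d(AEK,V)=27/4, d(AEK,W)=53/4, d(AEK,X)=19/2
step 3: merge (O,W) at d=9, Q=-221/4; branch lengths O→67/24, W→149/24; new cluster OW
  updated: d(AEK,OW)=73/8, d(OW,V)=7, d(OW,X)=5/2
step 4: merge (AEK,V) at d=27/4, Q=-213/8; branch lengths AEK→193/32, V→23/32; new cluster AEKV
  updated: d(AEKV,OW)=75/16, d(AEKV,X)=15/8
step 5: merge (AEKV,OW) at d=75/16, Q=-145/16; branch lengths AEKV→65/32, OW→85/32; new cluster AEKOVW
  updated: d(AEKOVW,X)=-5/32
step 6: merge (AEKOVW,X) at d=-5/32; branch lengths AEKOVW→-5/64, X→-5/64; new cluster AEKOVWX
final tree: (((((A:29/10,E:51/10):23/8,K:5/8):193/32,V:23/32):65/32,(O:67/24,W:149/24):85/32):-5/64,X:-5/64)
total length: 1017/32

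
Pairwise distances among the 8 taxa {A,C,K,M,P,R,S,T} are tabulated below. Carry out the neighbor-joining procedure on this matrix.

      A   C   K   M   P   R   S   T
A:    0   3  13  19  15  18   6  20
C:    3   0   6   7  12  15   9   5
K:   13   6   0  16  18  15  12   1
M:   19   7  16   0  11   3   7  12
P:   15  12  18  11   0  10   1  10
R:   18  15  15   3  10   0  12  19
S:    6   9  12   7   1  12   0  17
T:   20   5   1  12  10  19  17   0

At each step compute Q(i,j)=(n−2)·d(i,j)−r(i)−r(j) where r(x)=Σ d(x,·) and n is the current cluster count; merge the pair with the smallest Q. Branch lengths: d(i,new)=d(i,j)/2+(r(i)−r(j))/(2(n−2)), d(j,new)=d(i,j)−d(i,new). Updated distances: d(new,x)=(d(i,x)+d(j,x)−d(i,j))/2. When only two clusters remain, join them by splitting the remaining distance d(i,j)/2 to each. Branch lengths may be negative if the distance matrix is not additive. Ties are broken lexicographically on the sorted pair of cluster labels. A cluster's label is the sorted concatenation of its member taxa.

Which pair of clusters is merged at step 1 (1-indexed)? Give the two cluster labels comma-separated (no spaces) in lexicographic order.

K,T

step 1: merge (K,T) at d=1, Q=-159; branch lengths K→1/4, T→3/4; new cluster KT
  updated: d(A,KT)=16, d(C,KT)=5, d(KT,M)=27/2, d(KT,P)=27/2, d(KT,R)=33/2, d(KT,S)=14
step 2: merge (M,R) at d=3, Q=-120; branch lengths M→1/10, R→29/10; new cluster MR
  updated: d(A,MR)=17, d(C,MR)=19/2, d(KT,MR)=27/2, d(MR,P)=9, d(MR,S)=8
step 3: merge (P,S) at d=1, Q=-169/2; branch lengths P→33/16, S→-17/16; new cluster PS
  updated: d(A,PS)=10, d(C,PS)=10, d(KT,PS)=53/4, d(MR,PS)=8
step 4: merge (MR,PS) at d=8, Q=-261/4; branch lengths MR→41/8, PS→23/8; new cluster MPRS
  updated: d(A,MPRS)=19/2, d(C,MPRS)=23/4, d(KT,MPRS)=75/8
step 5: merge (A,C) at d=3, Q=-145/4; branch lengths A→83/16, C→-35/16; new cluster AC
  updated: d(AC,KT)=9, d(AC,MPRS)=49/8
step 6: merge (AC,KT) at d=9, Q=-49/2; branch lengths AC→23/8, KT→49/8; new cluster ACKT
  updated: d(ACKT,MPRS)=13/4
step 7: merge (ACKT,MPRS) at d=13/4; branch lengths ACKT→13/8, MPRS→13/8; new cluster ACKMPRST
final tree: (((A:83/16,C:-35/16):23/8,(K:1/4,T:3/4):49/8):13/8,((M:1/10,R:29/10):41/8,(P:33/16,S:-17/16):23/8):13/8)
total length: 113/4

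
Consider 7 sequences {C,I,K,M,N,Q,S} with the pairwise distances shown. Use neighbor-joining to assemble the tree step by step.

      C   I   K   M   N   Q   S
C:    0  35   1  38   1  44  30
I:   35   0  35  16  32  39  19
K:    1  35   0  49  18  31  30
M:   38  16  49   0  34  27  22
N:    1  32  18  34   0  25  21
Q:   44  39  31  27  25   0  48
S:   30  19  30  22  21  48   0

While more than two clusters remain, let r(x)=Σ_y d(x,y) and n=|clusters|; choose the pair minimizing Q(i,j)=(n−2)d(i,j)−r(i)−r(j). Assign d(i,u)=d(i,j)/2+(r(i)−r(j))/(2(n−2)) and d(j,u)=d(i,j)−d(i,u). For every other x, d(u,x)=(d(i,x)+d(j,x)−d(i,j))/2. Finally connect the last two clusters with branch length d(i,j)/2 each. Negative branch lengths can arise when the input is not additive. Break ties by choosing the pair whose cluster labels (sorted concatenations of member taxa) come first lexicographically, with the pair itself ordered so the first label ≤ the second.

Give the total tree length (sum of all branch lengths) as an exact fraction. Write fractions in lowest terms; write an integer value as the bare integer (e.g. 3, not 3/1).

1193/16

step 1: merge (C,K) at d=1, Q=-308; branch lengths C→-1, K→2; new cluster CK
  updated: d(CK,I)=69/2, d(CK,M)=43, d(CK,N)=9, d(CK,Q)=37, d(CK,S)=59/2
step 2: merge (CK,N) at d=9, Q=-238; branch lengths CK→17/2, N→1/2; new cluster CKN
  updated: d(CKN,I)=115/4, d(CKN,M)=34, d(CKN,Q)=53/2, d(CKN,S)=83/4
step 3: merge (CKN,Q) at d=53/2, Q=-171; branch lengths CKN→49/6, Q→55/3; new cluster CKNQ
  updated: d(CKNQ,I)=165/8, d(CKNQ,M)=69/4, d(CKNQ,S)=169/8
step 4: merge (CKNQ,M) at d=69/4, Q=-319/4; branch lengths CKNQ→153/16, M→123/16; new cluster CKMNQ
  updated: d(CKMNQ,I)=155/16, d(CKMNQ,S)=207/16
step 5: merge (CKMNQ,I) at d=155/16, Q=-333/8; branch lengths CKMNQ→29/16, I→63/8; new cluster CIKMNQ
  updated: d(CIKMNQ,S)=89/8
step 6: merge (CIKMNQ,S) at d=89/8; branch lengths CIKMNQ→89/16, S→89/16; new cluster CIKMNQS
final tree: ((((((C:-1,K:2):17/2,N:1/2):49/6,Q:55/3):153/16,M:123/16):29/16,I:63/8):89/16,S:89/16)
total length: 1193/16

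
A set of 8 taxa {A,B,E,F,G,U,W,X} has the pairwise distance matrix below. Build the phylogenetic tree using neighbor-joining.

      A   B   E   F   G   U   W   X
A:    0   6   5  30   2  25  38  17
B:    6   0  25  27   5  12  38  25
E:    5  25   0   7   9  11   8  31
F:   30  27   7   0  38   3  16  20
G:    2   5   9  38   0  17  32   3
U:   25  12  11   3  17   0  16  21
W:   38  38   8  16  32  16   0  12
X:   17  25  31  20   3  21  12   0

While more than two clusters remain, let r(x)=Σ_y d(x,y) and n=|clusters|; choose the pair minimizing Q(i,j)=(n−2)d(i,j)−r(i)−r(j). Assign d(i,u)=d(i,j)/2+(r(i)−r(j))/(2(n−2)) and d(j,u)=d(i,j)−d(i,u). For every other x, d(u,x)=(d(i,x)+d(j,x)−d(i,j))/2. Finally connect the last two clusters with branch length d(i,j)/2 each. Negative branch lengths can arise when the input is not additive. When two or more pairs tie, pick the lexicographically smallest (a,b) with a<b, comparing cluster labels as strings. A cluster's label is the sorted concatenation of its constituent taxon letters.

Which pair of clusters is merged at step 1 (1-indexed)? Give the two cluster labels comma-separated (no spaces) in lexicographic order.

F,U

iteration 1: select F,U (d=3, Q=-228); attach at lengths (9/2, -3/2); label the merged cluster FU
  updated: d(A,FU)=26, d(B,FU)=18, d(E,FU)=15/2, d(FU,G)=26, d(FU,W)=29/2, d(FU,X)=19
iteration 2: select W,X (d=12, Q=-379/2); attach at lengths (191/20, 49/20); label the merged cluster WX
  updated: d(A,WX)=43/2, d(B,WX)=51/2, d(E,WX)=27/2, d(FU,WX)=43/4, d(G,WX)=23/2
iteration 3: select FU,WX (d=43/4, Q=-128); attach at lengths (97/16, 75/16); label the merged cluster FUWX
  updated: d(A,FUWX)=147/8, d(B,FUWX)=131/8, d(E,FUWX)=41/8, d(FUWX,G)=107/8
iteration 4: select E,FUWX (d=41/8, Q=-82); attach at lengths (25/24, 49/12); label the merged cluster EFUWX
  updated: d(A,EFUWX)=73/8, d(B,EFUWX)=145/8, d(EFUWX,G)=69/8
iteration 5: select A,EFUWX (d=73/8, Q=-139/4); attach at lengths (-1/8, 37/4); label the merged cluster AEFUWX
  updated: d(AEFUWX,B)=15/2, d(AEFUWX,G)=3/4
iteration 6: select AEFUWX,B (d=15/2, Q=-53/4); attach at lengths (13/8, 47/8); label the merged cluster ABEFUWX
  updated: d(ABEFUWX,G)=-7/8
iteration 7: select ABEFUWX,G (d=-7/8); attach at lengths (-7/16, -7/16); label the merged cluster ABEFGUWX
final tree: (((A:-1/8,(E:25/24,((F:9/2,U:-3/2):97/16,(W:191/20,X:49/20):75/16):49/12):37/4):13/8,B:47/8):-7/16,G:-7/16)
total length: 373/8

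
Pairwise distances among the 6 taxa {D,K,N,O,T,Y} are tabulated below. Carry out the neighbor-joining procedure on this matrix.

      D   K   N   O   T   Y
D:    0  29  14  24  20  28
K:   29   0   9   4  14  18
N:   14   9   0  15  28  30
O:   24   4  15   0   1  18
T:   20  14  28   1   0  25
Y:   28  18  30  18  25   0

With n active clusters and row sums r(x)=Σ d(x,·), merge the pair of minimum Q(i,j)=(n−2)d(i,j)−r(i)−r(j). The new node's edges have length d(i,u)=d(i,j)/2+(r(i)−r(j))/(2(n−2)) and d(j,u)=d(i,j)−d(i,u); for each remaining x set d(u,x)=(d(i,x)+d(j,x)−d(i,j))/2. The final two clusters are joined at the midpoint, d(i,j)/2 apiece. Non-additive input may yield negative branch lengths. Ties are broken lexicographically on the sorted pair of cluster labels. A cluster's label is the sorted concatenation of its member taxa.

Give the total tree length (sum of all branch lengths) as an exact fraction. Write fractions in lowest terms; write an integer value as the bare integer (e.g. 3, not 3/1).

step 1: merge (D,N) at d=14, Q=-155; branch lengths D→75/8, N→37/8; new cluster DN
  updated: d(DN,K)=12, d(DN,O)=25/2, d(DN,T)=17, d(DN,Y)=22
step 2: merge (O,T) at d=1, Q=-179/2; branch lengths O→-37/12, T→49/12; new cluster OT
  updated: d(DN,OT)=57/4, d(K,OT)=17/2, d(OT,Y)=21
step 3: merge (DN,Y) at d=22, Q=-261/4; branch lengths DN→125/16, Y→227/16; new cluster DNY
  updated: d(DNY,K)=4, d(DNY,OT)=53/8
step 4: merge (DNY,K) at d=4, Q=-153/8; branch lengths DNY→17/16, K→47/16; new cluster DKNY
  updated: d(DKNY,OT)=89/16
step 5: merge (DKNY,OT) at d=89/16; branch lengths DKNY→89/32, OT→89/32; new cluster DKNOTY
final tree: ((((D:75/8,N:37/8):125/16,Y:227/16):17/16,K:47/16):89/32,(O:-37/12,T:49/12):89/32)
total length: 745/16

745/16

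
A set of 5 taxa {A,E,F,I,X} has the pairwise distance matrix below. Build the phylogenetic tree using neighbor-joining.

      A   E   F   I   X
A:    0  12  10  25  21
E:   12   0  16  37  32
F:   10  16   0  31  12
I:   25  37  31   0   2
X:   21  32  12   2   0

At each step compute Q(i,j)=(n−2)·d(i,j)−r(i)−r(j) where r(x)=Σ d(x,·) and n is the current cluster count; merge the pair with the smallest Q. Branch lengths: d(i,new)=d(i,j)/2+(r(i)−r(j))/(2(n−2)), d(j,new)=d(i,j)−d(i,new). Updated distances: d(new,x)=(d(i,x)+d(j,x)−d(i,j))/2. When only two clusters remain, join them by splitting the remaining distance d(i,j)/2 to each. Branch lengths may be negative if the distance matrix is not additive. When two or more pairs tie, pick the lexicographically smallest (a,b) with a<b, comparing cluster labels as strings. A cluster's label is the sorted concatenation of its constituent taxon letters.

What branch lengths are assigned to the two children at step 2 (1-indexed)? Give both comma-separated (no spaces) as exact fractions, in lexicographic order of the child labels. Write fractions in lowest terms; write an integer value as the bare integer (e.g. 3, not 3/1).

13/8,83/8

iteration 1: select I,X (d=2, Q=-156); attach at lengths (17/3, -11/3); label the merged cluster IX
  updated: d(A,IX)=22, d(E,IX)=67/2, d(F,IX)=41/2
iteration 2: select A,E (d=12, Q=-163/2); attach at lengths (13/8, 83/8); label the merged cluster AE
  updated: d(AE,F)=7, d(AE,IX)=87/4
iteration 3: select AE,F (d=7, Q=-197/4); attach at lengths (33/8, 23/8); label the merged cluster AEF
  updated: d(AEF,IX)=141/8
iteration 4: select AEF,IX (d=141/8); attach at lengths (141/16, 141/16); label the merged cluster AEFIX
final tree: (((A:13/8,E:83/8):33/8,F:23/8):141/16,(I:17/3,X:-11/3):141/16)
total length: 309/8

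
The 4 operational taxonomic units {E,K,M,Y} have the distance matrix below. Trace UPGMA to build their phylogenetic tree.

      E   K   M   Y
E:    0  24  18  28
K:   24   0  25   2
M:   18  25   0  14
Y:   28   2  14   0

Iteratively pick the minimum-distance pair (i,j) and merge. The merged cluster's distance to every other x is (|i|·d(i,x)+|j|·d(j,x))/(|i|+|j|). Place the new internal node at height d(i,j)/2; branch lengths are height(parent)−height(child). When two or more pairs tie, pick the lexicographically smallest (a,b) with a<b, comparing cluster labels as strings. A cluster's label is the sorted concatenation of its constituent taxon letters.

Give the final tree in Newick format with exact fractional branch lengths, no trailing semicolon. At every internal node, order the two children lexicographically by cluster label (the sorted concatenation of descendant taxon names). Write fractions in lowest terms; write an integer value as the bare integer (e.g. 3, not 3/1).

((E:9,M:9):19/8,(K:1,Y:1):83/8)

iteration 1: select K,Y (d=2); attach at lengths (1, 1); label the merged cluster KY
  updated: d(E,KY)=26, d(KY,M)=39/2
iteration 2: select E,M (d=18); attach at lengths (9, 9); label the merged cluster EM
  updated: d(EM,KY)=91/4
iteration 3: select EM,KY (d=91/4); attach at lengths (19/8, 83/8); label the merged cluster EKMY
final tree: ((E:9,M:9):19/8,(K:1,Y:1):83/8)
total length: 131/4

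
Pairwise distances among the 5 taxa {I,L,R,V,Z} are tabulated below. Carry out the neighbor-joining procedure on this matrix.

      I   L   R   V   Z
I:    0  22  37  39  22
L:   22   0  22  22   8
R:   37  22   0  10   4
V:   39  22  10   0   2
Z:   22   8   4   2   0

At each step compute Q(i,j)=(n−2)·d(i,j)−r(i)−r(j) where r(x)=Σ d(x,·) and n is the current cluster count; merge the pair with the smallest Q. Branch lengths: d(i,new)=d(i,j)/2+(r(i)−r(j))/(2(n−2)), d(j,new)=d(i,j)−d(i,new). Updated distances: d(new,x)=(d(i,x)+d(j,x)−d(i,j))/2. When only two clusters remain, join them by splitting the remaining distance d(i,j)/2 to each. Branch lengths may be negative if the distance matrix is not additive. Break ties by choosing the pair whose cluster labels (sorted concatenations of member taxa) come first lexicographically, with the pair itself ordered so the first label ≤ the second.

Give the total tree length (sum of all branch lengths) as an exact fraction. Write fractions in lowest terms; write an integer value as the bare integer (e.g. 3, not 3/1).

40

step 1: merge (I,L) at d=22, Q=-128; branch lengths I→56/3, L→10/3; new cluster IL
  updated: d(IL,R)=37/2, d(IL,V)=39/2, d(IL,Z)=4
step 2: merge (IL,Z) at d=4, Q=-44; branch lengths IL→10, Z→-6; new cluster ILZ
  updated: d(ILZ,R)=37/4, d(ILZ,V)=35/4
step 3: merge (ILZ,R) at d=37/4, Q=-28; branch lengths ILZ→4, R→21/4; new cluster ILRZ
  updated: d(ILRZ,V)=19/4
step 4: merge (ILRZ,V) at d=19/4; branch lengths ILRZ→19/8, V→19/8; new cluster ILRVZ
final tree: ((((I:56/3,L:10/3):10,Z:-6):4,R:21/4):19/8,V:19/8)
total length: 40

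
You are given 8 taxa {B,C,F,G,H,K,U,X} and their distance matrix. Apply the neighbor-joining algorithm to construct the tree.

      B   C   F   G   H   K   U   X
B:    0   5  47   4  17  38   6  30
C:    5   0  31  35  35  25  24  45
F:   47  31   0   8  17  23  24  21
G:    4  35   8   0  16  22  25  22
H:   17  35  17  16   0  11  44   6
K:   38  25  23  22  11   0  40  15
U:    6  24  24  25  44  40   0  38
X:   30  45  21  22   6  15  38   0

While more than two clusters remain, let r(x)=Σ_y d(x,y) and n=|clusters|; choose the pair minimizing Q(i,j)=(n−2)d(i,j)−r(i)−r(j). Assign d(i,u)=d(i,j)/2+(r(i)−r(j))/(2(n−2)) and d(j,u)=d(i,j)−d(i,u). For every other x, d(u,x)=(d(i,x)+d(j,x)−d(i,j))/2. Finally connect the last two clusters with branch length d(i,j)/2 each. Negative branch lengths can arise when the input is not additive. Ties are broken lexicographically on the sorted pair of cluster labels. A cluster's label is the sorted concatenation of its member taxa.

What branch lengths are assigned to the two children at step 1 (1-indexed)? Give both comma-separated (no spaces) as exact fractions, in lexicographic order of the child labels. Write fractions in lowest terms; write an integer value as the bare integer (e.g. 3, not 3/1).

-23/12,83/12

step 1: merge (B,C) at d=5, Q=-317; branch lengths B→-23/12, C→83/12; new cluster BC
  updated: d(BC,F)=73/2, d(BC,G)=17, d(BC,H)=47/2, d(BC,K)=29, d(BC,U)=25/2, d(BC,X)=35
step 2: merge (BC,U) at d=25/2, Q=-549/2; branch lengths BC→13/4, U→37/4; new cluster BCU
  updated: d(BCU,F)=24, d(BCU,G)=59/4, d(BCU,H)=55/2, d(BCU,K)=113/4, d(BCU,X)=121/4
step 3: merge (BCU,G) at d=59/4, Q=-297/2; branch lengths BCU→101/8, G→17/8; new cluster BCGU
  updated: d(BCGU,F)=69/8, d(BCGU,H)=115/8, d(BCGU,K)=71/4, d(BCGU,X)=75/4
step 4: merge (BCGU,F) at d=69/8, Q=-413/4; branch lengths BCGU→21/8, F→6; new cluster BCFGU
  updated: d(BCFGU,H)=91/8, d(BCFGU,K)=257/16, d(BCFGU,X)=249/16
step 5: merge (BCFGU,K) at d=257/16, Q=-847/16; branch lengths BCFGU→529/64, K→499/64; new cluster BCFGKU
  updated: d(BCFGKU,H)=101/32, d(BCFGKU,X)=29/4
step 6: merge (BCFGKU,H) at d=101/32, Q=-525/32; branch lengths BCFGKU→141/64, H→61/64; new cluster BCFGHKU
  updated: d(BCFGHKU,X)=323/64
step 7: merge (BCFGHKU,X) at d=323/64; branch lengths BCFGHKU→323/128, X→323/128; new cluster BCFGHKUX
final tree: (((((((B:-23/12,C:83/12):13/4,U:37/4):101/8,G:17/8):21/8,F:6):529/64,K:499/64):141/64,H:61/64):323/128,X:323/128)
total length: 4169/64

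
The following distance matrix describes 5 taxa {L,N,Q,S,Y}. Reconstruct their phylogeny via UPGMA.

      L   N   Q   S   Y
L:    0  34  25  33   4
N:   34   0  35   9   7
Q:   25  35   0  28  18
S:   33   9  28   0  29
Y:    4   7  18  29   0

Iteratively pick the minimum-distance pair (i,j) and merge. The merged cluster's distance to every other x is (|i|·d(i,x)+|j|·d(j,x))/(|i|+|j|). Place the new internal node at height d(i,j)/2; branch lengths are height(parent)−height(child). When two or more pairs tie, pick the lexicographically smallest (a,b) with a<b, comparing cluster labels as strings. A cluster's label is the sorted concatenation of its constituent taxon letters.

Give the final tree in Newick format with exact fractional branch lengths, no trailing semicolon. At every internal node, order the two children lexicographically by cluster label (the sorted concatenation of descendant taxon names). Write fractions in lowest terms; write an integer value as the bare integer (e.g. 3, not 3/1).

iteration 1: select L,Y (d=4); attach at lengths (2, 2); label the merged cluster LY
  updated: d(LY,N)=41/2, d(LY,Q)=43/2, d(LY,S)=31
iteration 2: select N,S (d=9); attach at lengths (9/2, 9/2); label the merged cluster NS
  updated: d(LY,NS)=103/4, d(NS,Q)=63/2
iteration 3: select LY,Q (d=43/2); attach at lengths (35/4, 43/4); label the merged cluster LQY
  updated: d(LQY,NS)=83/3
iteration 4: select LQY,NS (d=83/3); attach at lengths (37/12, 28/3); label the merged cluster LNQSY
final tree: (((L:2,Y:2):35/4,Q:43/4):37/12,(N:9/2,S:9/2):28/3)
total length: 539/12

(((L:2,Y:2):35/4,Q:43/4):37/12,(N:9/2,S:9/2):28/3)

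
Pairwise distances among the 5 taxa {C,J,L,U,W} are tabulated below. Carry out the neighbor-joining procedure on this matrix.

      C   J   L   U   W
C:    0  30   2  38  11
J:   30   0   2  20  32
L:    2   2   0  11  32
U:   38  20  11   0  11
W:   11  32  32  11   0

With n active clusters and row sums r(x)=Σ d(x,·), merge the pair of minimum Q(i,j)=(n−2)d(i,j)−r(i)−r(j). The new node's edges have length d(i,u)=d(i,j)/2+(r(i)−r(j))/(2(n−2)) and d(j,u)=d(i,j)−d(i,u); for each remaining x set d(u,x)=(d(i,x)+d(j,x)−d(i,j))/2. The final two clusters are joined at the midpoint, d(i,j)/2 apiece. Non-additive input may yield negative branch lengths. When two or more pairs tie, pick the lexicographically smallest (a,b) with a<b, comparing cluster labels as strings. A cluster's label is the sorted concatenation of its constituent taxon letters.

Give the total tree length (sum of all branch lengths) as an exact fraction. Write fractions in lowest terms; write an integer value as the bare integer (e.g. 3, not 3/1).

77/2

step 1: merge (C,W) at d=11, Q=-134; branch lengths C→14/3, W→19/3; new cluster CW
  updated: d(CW,J)=51/2, d(CW,L)=23/2, d(CW,U)=19
step 2: merge (CW,U) at d=19, Q=-68; branch lengths CW→11, U→8; new cluster CUW
  updated: d(CUW,J)=53/4, d(CUW,L)=7/4
step 3: merge (CUW,J) at d=53/4, Q=-17; branch lengths CUW→13/2, J→27/4; new cluster CJUW
  updated: d(CJUW,L)=-19/4
step 4: merge (CJUW,L) at d=-19/4; branch lengths CJUW→-19/8, L→-19/8; new cluster CJLUW
final tree: ((((C:14/3,W:19/3):11,U:8):13/2,J:27/4):-19/8,L:-19/8)
total length: 77/2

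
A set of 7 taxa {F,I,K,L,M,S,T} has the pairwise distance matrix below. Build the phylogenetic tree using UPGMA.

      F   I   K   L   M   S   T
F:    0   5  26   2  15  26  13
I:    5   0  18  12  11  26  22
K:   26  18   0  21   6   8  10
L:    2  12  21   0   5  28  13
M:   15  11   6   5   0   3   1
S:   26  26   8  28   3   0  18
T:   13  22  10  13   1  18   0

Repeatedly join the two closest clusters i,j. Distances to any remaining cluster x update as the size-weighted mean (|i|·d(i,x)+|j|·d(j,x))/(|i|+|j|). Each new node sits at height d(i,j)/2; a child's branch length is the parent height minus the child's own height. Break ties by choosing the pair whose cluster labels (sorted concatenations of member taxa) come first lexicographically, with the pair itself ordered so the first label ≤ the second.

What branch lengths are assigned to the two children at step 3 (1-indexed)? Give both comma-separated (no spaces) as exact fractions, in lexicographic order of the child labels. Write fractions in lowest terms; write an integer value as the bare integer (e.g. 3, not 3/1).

1. join M+T (d=1) ⇒ MT; edges |M|=1/2, |T|=1/2
  updated: d(F,MT)=14, d(I,MT)=33/2, d(K,MT)=8, d(L,MT)=9, d(MT,S)=21/2
2. join F+L (d=2) ⇒ FL; edges |F|=1, |L|=1
  updated: d(FL,I)=17/2, d(FL,K)=47/2, d(FL,MT)=23/2, d(FL,S)=27
3. join K+MT (d=8) ⇒ KMT; edges |K|=4, |MT|=7/2
  updated: d(FL,KMT)=31/2, d(I,KMT)=17, d(KMT,S)=29/3
4. join FL+I (d=17/2) ⇒ FIL; edges |FL|=13/4, |I|=17/4
  updated: d(FIL,KMT)=16, d(FIL,S)=80/3
5. join KMT+S (d=29/3) ⇒ KMST; edges |KMT|=5/6, |S|=29/6
  updated: d(FIL,KMST)=56/3
6. join FIL+KMST (d=56/3) ⇒ FIKLMST; edges |FIL|=61/12, |KMST|=9/2
final tree: (((F:1,L:1):13/4,I:17/4):61/12,((K:4,(M:1/2,T:1/2):7/2):5/6,S:29/6):9/2)
total length: 133/4

4,7/2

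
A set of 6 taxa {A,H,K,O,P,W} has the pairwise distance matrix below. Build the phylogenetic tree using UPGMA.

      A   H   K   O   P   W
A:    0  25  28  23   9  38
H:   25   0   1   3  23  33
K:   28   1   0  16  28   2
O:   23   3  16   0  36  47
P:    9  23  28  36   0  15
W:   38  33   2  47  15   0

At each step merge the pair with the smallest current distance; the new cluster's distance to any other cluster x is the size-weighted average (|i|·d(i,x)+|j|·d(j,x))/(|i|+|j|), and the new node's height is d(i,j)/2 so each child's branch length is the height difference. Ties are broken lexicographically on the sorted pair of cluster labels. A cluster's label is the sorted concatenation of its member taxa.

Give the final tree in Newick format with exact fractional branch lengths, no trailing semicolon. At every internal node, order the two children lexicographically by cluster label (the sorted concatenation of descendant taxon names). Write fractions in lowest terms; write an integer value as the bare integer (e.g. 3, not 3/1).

(((A:9/2,P:9/2):35/4,W:53/4):13/36,((H:1/2,K:1/2):17/4,O:19/4):319/36)

1. join H+K (d=1) ⇒ HK; edges |H|=1/2, |K|=1/2
  updated: d(A,HK)=53/2, d(HK,O)=19/2, d(HK,P)=51/2, d(HK,W)=35/2
2. join A+P (d=9) ⇒ AP; edges |A|=9/2, |P|=9/2
  updated: d(AP,HK)=26, d(AP,O)=59/2, d(AP,W)=53/2
3. join HK+O (d=19/2) ⇒ HKO; edges |HK|=17/4, |O|=19/4
  updated: d(AP,HKO)=163/6, d(HKO,W)=82/3
4. join AP+W (d=53/2) ⇒ APW; edges |AP|=35/4, |W|=53/4
  updated: d(APW,HKO)=245/9
5. join APW+HKO (d=245/9) ⇒ AHKOPW; edges |APW|=13/36, |HKO|=319/36
final tree: (((A:9/2,P:9/2):35/4,W:53/4):13/36,((H:1/2,K:1/2):17/4,O:19/4):319/36)
total length: 452/9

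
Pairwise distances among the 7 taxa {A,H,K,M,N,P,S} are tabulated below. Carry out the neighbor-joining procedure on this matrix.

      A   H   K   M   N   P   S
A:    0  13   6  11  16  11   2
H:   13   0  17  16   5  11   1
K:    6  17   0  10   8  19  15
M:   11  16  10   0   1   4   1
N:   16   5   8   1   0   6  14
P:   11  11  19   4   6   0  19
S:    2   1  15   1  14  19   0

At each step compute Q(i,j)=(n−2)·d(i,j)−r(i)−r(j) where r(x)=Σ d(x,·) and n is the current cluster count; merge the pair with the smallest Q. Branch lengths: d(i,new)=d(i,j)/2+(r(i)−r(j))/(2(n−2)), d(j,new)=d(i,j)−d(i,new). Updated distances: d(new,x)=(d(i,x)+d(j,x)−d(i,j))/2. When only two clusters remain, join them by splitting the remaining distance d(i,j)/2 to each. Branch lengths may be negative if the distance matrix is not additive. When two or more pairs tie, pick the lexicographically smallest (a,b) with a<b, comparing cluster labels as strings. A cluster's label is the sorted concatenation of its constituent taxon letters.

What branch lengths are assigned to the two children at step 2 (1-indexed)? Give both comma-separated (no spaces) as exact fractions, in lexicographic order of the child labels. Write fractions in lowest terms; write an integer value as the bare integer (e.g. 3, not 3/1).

1. join H+S (d=1, Q=-110) ⇒ HS; edges |H|=8/5, |S|=-3/5
  updated: d(A,HS)=7, d(HS,K)=31/2, d(HS,M)=8, d(HS,N)=9, d(HS,P)=29/2
2. join A+K (d=6, Q=-171/2) ⇒ AK; edges |A|=33/16, |K|=63/16
  updated: d(AK,HS)=33/4, d(AK,M)=15/2, d(AK,N)=9, d(AK,P)=12
3. join AK+HS (d=33/4, Q=-207/4) ⇒ AHKS; edges |AK|=29/8, |HS|=37/8
  updated: d(AHKS,M)=29/8, d(AHKS,N)=39/8, d(AHKS,P)=73/8
4. join AHKS+N (d=39/8, Q=-79/4) ⇒ AHKNS; edges |AHKS|=31/8, |N|=1
  updated: d(AHKNS,M)=-1/8, d(AHKNS,P)=41/8
5. join AHKNS+M (d=-1/8, Q=-9) ⇒ AHKMNS; edges |AHKNS|=1/2, |M|=-5/8
  updated: d(AHKMNS,P)=37/8
6. join AHKMNS+P (d=37/8) ⇒ AHKMNPS; edges |AHKMNS|=37/16, |P|=37/16
final tree: (((((A:33/16,K:63/16):29/8,(H:8/5,S:-3/5):37/8):31/8,N:1):1/2,M:-5/8):37/16,P:37/16)
total length: 197/8

33/16,63/16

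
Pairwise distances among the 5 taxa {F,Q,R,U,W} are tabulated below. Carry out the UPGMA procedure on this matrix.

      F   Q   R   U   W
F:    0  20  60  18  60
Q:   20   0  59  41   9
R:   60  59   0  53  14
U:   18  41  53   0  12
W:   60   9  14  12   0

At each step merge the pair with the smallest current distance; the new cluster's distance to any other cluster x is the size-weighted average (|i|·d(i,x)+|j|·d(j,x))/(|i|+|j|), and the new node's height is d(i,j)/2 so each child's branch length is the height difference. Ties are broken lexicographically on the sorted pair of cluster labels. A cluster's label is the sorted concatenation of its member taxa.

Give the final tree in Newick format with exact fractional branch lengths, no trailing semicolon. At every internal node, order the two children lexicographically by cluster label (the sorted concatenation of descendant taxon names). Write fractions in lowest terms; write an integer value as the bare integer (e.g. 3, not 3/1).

1. join Q+W (d=9) ⇒ QW; edges |Q|=9/2, |W|=9/2
  updated: d(F,QW)=40, d(QW,R)=73/2, d(QW,U)=53/2
2. join F+U (d=18) ⇒ FU; edges |F|=9, |U|=9
  updated: d(FU,QW)=133/4, d(FU,R)=113/2
3. join FU+QW (d=133/4) ⇒ FQUW; edges |FU|=61/8, |QW|=97/8
  updated: d(FQUW,R)=93/2
4. join FQUW+R (d=93/2) ⇒ FQRUW; edges |FQUW|=53/8, |R|=93/4
final tree: (((F:9,U:9):61/8,(Q:9/2,W:9/2):97/8):53/8,R:93/4)
total length: 613/8

(((F:9,U:9):61/8,(Q:9/2,W:9/2):97/8):53/8,R:93/4)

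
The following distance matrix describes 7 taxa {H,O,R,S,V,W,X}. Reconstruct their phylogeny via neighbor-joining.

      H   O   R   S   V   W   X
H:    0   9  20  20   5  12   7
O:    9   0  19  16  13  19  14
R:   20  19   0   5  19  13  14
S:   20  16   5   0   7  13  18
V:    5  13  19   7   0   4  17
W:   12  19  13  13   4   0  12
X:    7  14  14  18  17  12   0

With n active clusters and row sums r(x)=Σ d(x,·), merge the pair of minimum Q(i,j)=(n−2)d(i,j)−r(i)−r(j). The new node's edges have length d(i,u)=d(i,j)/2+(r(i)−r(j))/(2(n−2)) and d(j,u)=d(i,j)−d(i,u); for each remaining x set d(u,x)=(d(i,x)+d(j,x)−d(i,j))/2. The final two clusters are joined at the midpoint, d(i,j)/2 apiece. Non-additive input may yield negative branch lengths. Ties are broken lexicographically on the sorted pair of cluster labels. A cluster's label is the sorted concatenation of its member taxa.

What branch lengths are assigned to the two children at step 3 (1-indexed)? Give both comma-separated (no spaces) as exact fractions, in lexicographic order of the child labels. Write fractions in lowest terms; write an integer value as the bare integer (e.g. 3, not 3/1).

77/12,25/12

1. join R+S (d=5, Q=-144) ⇒ RS; edges |R|=18/5, |S|=7/5
  updated: d(H,RS)=35/2, d(O,RS)=15, d(RS,V)=21/2, d(RS,W)=21/2, d(RS,X)=27/2
2. join V+W (d=4, Q=-91) ⇒ VW; edges |V|=1, |W|=3
  updated: d(H,VW)=13/2, d(O,VW)=14, d(RS,VW)=17/2, d(VW,X)=25/2
3. join RS+VW (d=17/2, Q=-141/2) ⇒ RSVW; edges |RS|=77/12, |VW|=25/12
  updated: d(H,RSVW)=31/4, d(O,RSVW)=41/4, d(RSVW,X)=35/4
4. join H+X (d=7, Q=-79/2) ⇒ HX; edges |H|=2, |X|=5
  updated: d(HX,O)=8, d(HX,RSVW)=19/4
5. join HX+O (d=8, Q=-23) ⇒ HOX; edges |HX|=5/4, |O|=27/4
  updated: d(HOX,RSVW)=7/2
6. join HOX+RSVW (d=7/2) ⇒ HORSVWX; edges |HOX|=7/4, |RSVW|=7/4
final tree: (((H:2,X:5):5/4,O:27/4):7/4,((R:18/5,S:7/5):77/12,(V:1,W:3):25/12):7/4)
total length: 36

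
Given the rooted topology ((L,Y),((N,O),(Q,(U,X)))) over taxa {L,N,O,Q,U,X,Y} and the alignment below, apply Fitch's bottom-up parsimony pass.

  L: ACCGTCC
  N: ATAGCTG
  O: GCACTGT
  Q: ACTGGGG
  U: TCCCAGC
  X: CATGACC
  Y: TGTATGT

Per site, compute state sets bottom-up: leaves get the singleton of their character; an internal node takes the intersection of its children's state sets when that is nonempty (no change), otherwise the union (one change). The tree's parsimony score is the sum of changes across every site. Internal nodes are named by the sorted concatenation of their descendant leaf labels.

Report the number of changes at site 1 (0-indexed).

LY@0: {A} ∪ {T} = {A,T} (union, +1)
NO@0: {A} ∪ {G} = {A,G} (union, +1)
UX@0: {T} ∪ {C} = {C,T} (union, +1)
QUX@0: {A} ∪ {C,T} = {A,C,T} (union, +1)
NOQUX@0: {A,G} ∩ {A,C,T} = {A} (intersection, +0)
LNOQUXY@0: {A,T} ∩ {A} = {A} (intersection, +0)
LY@1: {C} ∪ {G} = {C,G} (union, +1)
NO@1: {T} ∪ {C} = {C,T} (union, +1)
UX@1: {C} ∪ {A} = {A,C} (union, +1)
QUX@1: {C} ∩ {A,C} = {C} (intersection, +0)
NOQUX@1: {C,T} ∩ {C} = {C} (intersection, +0)
LNOQUXY@1: {C,G} ∩ {C} = {C} (intersection, +0)
LY@2: {C} ∪ {T} = {C,T} (union, +1)
NO@2: {A} ∩ {A} = {A} (intersection, +0)
UX@2: {C} ∪ {T} = {C,T} (union, +1)
QUX@2: {T} ∩ {C,T} = {T} (intersection, +0)
NOQUX@2: {A} ∪ {T} = {A,T} (union, +1)
LNOQUXY@2: {C,T} ∩ {A,T} = {T} (intersection, +0)
LY@3: {G} ∪ {A} = {A,G} (union, +1)
NO@3: {G} ∪ {C} = {C,G} (union, +1)
UX@3: {C} ∪ {G} = {C,G} (union, +1)
QUX@3: {G} ∩ {C,G} = {G} (intersection, +0)
NOQUX@3: {C,G} ∩ {G} = {G} (intersection, +0)
LNOQUXY@3: {A,G} ∩ {G} = {G} (intersection, +0)
LY@4: {T} ∩ {T} = {T} (intersection, +0)
NO@4: {C} ∪ {T} = {C,T} (union, +1)
UX@4: {A} ∩ {A} = {A} (intersection, +0)
QUX@4: {G} ∪ {A} = {A,G} (union, +1)
NOQUX@4: {C,T} ∪ {A,G} = {A,C,G,T} (union, +1)
LNOQUXY@4: {T} ∩ {A,C,G,T} = {T} (intersection, +0)
LY@5: {C} ∪ {G} = {C,G} (union, +1)
NO@5: {T} ∪ {G} = {G,T} (union, +1)
UX@5: {G} ∪ {C} = {C,G} (union, +1)
QUX@5: {G} ∩ {C,G} = {G} (intersection, +0)
NOQUX@5: {G,T} ∩ {G} = {G} (intersection, +0)
LNOQUXY@5: {C,G} ∩ {G} = {G} (intersection, +0)
LY@6: {C} ∪ {T} = {C,T} (union, +1)
NO@6: {G} ∪ {T} = {G,T} (union, +1)
UX@6: {C} ∩ {C} = {C} (intersection, +0)
QUX@6: {G} ∪ {C} = {C,G} (union, +1)
NOQUX@6: {G,T} ∩ {C,G} = {G} (intersection, +0)
LNOQUXY@6: {C,T} ∪ {G} = {C,G,T} (union, +1)
per-site changes: [4, 3, 3, 3, 3, 3, 4]; total = 23

3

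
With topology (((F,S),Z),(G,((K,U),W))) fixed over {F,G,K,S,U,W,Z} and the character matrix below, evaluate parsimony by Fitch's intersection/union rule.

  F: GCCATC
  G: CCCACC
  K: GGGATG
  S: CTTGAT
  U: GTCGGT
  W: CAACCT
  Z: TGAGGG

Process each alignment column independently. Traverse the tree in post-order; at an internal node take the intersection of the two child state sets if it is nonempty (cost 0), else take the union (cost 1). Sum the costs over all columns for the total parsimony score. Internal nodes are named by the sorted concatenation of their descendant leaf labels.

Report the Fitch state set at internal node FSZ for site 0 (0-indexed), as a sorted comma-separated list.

C,G,T

FS@0: {G} ∪ {C} = {C,G} (union, +1)
FSZ@0: {C,G} ∪ {T} = {C,G,T} (union, +1)
KU@0: {G} ∩ {G} = {G} (intersection, +0)
KUW@0: {G} ∪ {C} = {C,G} (union, +1)
GKUW@0: {C} ∩ {C,G} = {C} (intersection, +0)
FGKSUWZ@0: {C,G,T} ∩ {C} = {C} (intersection, +0)
FS@1: {C} ∪ {T} = {C,T} (union, +1)
FSZ@1: {C,T} ∪ {G} = {C,G,T} (union, +1)
KU@1: {G} ∪ {T} = {G,T} (union, +1)
KUW@1: {G,T} ∪ {A} = {A,G,T} (union, +1)
GKUW@1: {C} ∪ {A,G,T} = {A,C,G,T} (union, +1)
FGKSUWZ@1: {C,G,T} ∩ {A,C,G,T} = {C,G,T} (intersection, +0)
FS@2: {C} ∪ {T} = {C,T} (union, +1)
FSZ@2: {C,T} ∪ {A} = {A,C,T} (union, +1)
KU@2: {G} ∪ {C} = {C,G} (union, +1)
KUW@2: {C,G} ∪ {A} = {A,C,G} (union, +1)
GKUW@2: {C} ∩ {A,C,G} = {C} (intersection, +0)
FGKSUWZ@2: {A,C,T} ∩ {C} = {C} (intersection, +0)
FS@3: {A} ∪ {G} = {A,G} (union, +1)
FSZ@3: {A,G} ∩ {G} = {G} (intersection, +0)
KU@3: {A} ∪ {G} = {A,G} (union, +1)
KUW@3: {A,G} ∪ {C} = {A,C,G} (union, +1)
GKUW@3: {A} ∩ {A,C,G} = {A} (intersection, +0)
FGKSUWZ@3: {G} ∪ {A} = {A,G} (union, +1)
FS@4: {T} ∪ {A} = {A,T} (union, +1)
FSZ@4: {A,T} ∪ {G} = {A,G,T} (union, +1)
KU@4: {T} ∪ {G} = {G,T} (union, +1)
KUW@4: {G,T} ∪ {C} = {C,G,T} (union, +1)
GKUW@4: {C} ∩ {C,G,T} = {C} (intersection, +0)
FGKSUWZ@4: {A,G,T} ∪ {C} = {A,C,G,T} (union, +1)
FS@5: {C} ∪ {T} = {C,T} (union, +1)
FSZ@5: {C,T} ∪ {G} = {C,G,T} (union, +1)
KU@5: {G} ∪ {T} = {G,T} (union, +1)
KUW@5: {G,T} ∩ {T} = {T} (intersection, +0)
GKUW@5: {C} ∪ {T} = {C,T} (union, +1)
FGKSUWZ@5: {C,G,T} ∩ {C,T} = {C,T} (intersection, +0)
per-site changes: [3, 5, 4, 4, 5, 4]; total = 25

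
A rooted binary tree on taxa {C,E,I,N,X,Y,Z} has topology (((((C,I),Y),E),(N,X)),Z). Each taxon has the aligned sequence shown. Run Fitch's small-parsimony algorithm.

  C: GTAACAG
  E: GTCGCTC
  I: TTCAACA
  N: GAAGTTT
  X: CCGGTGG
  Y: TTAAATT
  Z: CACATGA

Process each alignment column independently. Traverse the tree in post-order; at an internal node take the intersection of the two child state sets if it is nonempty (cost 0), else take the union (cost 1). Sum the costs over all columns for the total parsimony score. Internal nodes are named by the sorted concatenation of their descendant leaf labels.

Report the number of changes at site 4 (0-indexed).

[col 0] CI: children C:{G}, I:{T} ∪→ {G,T}; cost 1
[col 0] CIY: children CI:{G,T}, Y:{T} ∩→ {T}; cost 0
[col 0] CEIY: children CIY:{T}, E:{G} ∪→ {G,T}; cost 1
[col 0] NX: children N:{G}, X:{C} ∪→ {C,G}; cost 1
[col 0] CEINXY: children CEIY:{G,T}, NX:{C,G} ∩→ {G}; cost 0
[col 0] CEINXYZ: children CEINXY:{G}, Z:{C} ∪→ {C,G}; cost 1
[col 1] CI: children C:{T}, I:{T} ∩→ {T}; cost 0
[col 1] CIY: children CI:{T}, Y:{T} ∩→ {T}; cost 0
[col 1] CEIY: children CIY:{T}, E:{T} ∩→ {T}; cost 0
[col 1] NX: children N:{A}, X:{C} ∪→ {A,C}; cost 1
[col 1] CEINXY: children CEIY:{T}, NX:{A,C} ∪→ {A,C,T}; cost 1
[col 1] CEINXYZ: children CEINXY:{A,C,T}, Z:{A} ∩→ {A}; cost 0
[col 2] CI: children C:{A}, I:{C} ∪→ {A,C}; cost 1
[col 2] CIY: children CI:{A,C}, Y:{A} ∩→ {A}; cost 0
[col 2] CEIY: children CIY:{A}, E:{C} ∪→ {A,C}; cost 1
[col 2] NX: children N:{A}, X:{G} ∪→ {A,G}; cost 1
[col 2] CEINXY: children CEIY:{A,C}, NX:{A,G} ∩→ {A}; cost 0
[col 2] CEINXYZ: children CEINXY:{A}, Z:{C} ∪→ {A,C}; cost 1
[col 3] CI: children C:{A}, I:{A} ∩→ {A}; cost 0
[col 3] CIY: children CI:{A}, Y:{A} ∩→ {A}; cost 0
[col 3] CEIY: children CIY:{A}, E:{G} ∪→ {A,G}; cost 1
[col 3] NX: children N:{G}, X:{G} ∩→ {G}; cost 0
[col 3] CEINXY: children CEIY:{A,G}, NX:{G} ∩→ {G}; cost 0
[col 3] CEINXYZ: children CEINXY:{G}, Z:{A} ∪→ {A,G}; cost 1
[col 4] CI: children C:{C}, I:{A} ∪→ {A,C}; cost 1
[col 4] CIY: children CI:{A,C}, Y:{A} ∩→ {A}; cost 0
[col 4] CEIY: children CIY:{A}, E:{C} ∪→ {A,C}; cost 1
[col 4] NX: children N:{T}, X:{T} ∩→ {T}; cost 0
[col 4] CEINXY: children CEIY:{A,C}, NX:{T} ∪→ {A,C,T}; cost 1
[col 4] CEINXYZ: children CEINXY:{A,C,T}, Z:{T} ∩→ {T}; cost 0
[col 5] CI: children C:{A}, I:{C} ∪→ {A,C}; cost 1
[col 5] CIY: children CI:{A,C}, Y:{T} ∪→ {A,C,T}; cost 1
[col 5] CEIY: children CIY:{A,C,T}, E:{T} ∩→ {T}; cost 0
[col 5] NX: children N:{T}, X:{G} ∪→ {G,T}; cost 1
[col 5] CEINXY: children CEIY:{T}, NX:{G,T} ∩→ {T}; cost 0
[col 5] CEINXYZ: children CEINXY:{T}, Z:{G} ∪→ {G,T}; cost 1
[col 6] CI: children C:{G}, I:{A} ∪→ {A,G}; cost 1
[col 6] CIY: children CI:{A,G}, Y:{T} ∪→ {A,G,T}; cost 1
[col 6] CEIY: children CIY:{A,G,T}, E:{C} ∪→ {A,C,G,T}; cost 1
[col 6] NX: children N:{T}, X:{G} ∪→ {G,T}; cost 1
[col 6] CEINXY: children CEIY:{A,C,G,T}, NX:{G,T} ∩→ {G,T}; cost 0
[col 6] CEINXYZ: children CEINXY:{G,T}, Z:{A} ∪→ {A,G,T}; cost 1
per-site changes: [4, 2, 4, 2, 3, 4, 5]; total = 24

3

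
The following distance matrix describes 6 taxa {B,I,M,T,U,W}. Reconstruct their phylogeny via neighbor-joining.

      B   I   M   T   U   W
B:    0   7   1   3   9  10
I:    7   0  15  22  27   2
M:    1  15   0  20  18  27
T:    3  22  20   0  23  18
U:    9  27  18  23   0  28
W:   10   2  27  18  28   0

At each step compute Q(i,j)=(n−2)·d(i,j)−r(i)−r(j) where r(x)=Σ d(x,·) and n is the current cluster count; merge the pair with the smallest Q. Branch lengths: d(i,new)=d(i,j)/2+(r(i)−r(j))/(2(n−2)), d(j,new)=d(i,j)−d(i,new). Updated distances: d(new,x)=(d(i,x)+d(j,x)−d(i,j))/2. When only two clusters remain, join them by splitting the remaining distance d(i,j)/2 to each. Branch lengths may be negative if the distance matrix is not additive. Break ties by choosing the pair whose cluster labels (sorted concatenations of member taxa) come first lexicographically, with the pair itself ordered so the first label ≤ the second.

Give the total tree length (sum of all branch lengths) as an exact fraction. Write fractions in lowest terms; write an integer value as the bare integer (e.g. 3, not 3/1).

1. join I+W (d=2, Q=-150) ⇒ IW; edges |I|=-1/2, |W|=5/2
  updated: d(B,IW)=15/2, d(IW,M)=20, d(IW,T)=19, d(IW,U)=53/2
2. join M+U (d=18, Q=-163/2) ⇒ MU; edges |M|=73/12, |U|=143/12
  updated: d(B,MU)=-4, d(IW,MU)=57/4, d(MU,T)=25/2
3. join B+MU (d=-4, Q=-149/4) ⇒ BMU; edges |B|=-97/16, |MU|=33/16
  updated: d(BMU,IW)=103/8, d(BMU,T)=39/4
4. join BMU+IW (d=103/8, Q=-333/8) ⇒ BIMUW; edges |BMU|=29/16, |IW|=177/16
  updated: d(BIMUW,T)=127/16
5. join BIMUW+T (d=127/16) ⇒ BIMTUW; edges |BIMUW|=127/32, |T|=127/32
final tree: (((B:-97/16,(M:73/12,U:143/12):33/16):29/16,(I:-1/2,W:5/2):177/16):127/32,T:127/32)
total length: 589/16

589/16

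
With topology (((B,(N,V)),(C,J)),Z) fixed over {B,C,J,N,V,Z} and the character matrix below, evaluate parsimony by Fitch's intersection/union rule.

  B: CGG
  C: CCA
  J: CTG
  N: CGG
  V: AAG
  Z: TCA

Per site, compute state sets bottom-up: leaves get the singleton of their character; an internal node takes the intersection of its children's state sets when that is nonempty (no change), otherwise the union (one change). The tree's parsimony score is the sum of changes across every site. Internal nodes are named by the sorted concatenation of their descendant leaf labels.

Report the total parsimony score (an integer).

7

[col 0] NV: children N:{C}, V:{A} ∪→ {A,C}; cost 1
[col 0] BNV: children B:{C}, NV:{A,C} ∩→ {C}; cost 0
[col 0] CJ: children C:{C}, J:{C} ∩→ {C}; cost 0
[col 0] BCJNV: children BNV:{C}, CJ:{C} ∩→ {C}; cost 0
[col 0] BCJNVZ: children BCJNV:{C}, Z:{T} ∪→ {C,T}; cost 1
[col 1] NV: children N:{G}, V:{A} ∪→ {A,G}; cost 1
[col 1] BNV: children B:{G}, NV:{A,G} ∩→ {G}; cost 0
[col 1] CJ: children C:{C}, J:{T} ∪→ {C,T}; cost 1
[col 1] BCJNV: children BNV:{G}, CJ:{C,T} ∪→ {C,G,T}; cost 1
[col 1] BCJNVZ: children BCJNV:{C,G,T}, Z:{C} ∩→ {C}; cost 0
[col 2] NV: children N:{G}, V:{G} ∩→ {G}; cost 0
[col 2] BNV: children B:{G}, NV:{G} ∩→ {G}; cost 0
[col 2] CJ: children C:{A}, J:{G} ∪→ {A,G}; cost 1
[col 2] BCJNV: children BNV:{G}, CJ:{A,G} ∩→ {G}; cost 0
[col 2] BCJNVZ: children BCJNV:{G}, Z:{A} ∪→ {A,G}; cost 1
per-site changes: [2, 3, 2]; total = 7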